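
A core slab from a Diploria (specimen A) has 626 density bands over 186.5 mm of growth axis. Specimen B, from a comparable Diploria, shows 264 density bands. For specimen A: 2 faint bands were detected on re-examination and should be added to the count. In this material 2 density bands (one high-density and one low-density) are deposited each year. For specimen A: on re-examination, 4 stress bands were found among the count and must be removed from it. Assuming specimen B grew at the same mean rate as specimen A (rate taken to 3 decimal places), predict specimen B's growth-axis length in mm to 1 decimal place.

78.9 mm

Specimen A: true density band count = 626 − 4 + 2 = 624.
Specimen A: with 2 density bands per year, 624 / 2 = 312 years.
A: 186.5 mm over 312 years gives 186.5 / 312 ≈ 0.598 mm/year.
Specimen B: dividing by 2 density bands per year: 264 / 2 = 132 years. For B, 0.598 mm/year × 132 years = 78.9 mm.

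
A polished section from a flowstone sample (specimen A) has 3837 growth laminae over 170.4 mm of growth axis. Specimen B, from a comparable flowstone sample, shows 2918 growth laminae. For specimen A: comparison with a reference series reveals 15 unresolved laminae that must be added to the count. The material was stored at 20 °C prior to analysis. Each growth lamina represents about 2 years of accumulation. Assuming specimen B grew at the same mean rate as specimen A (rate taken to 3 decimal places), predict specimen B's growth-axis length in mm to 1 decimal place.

Specimen A: correcting the raw count gives 3837 + 15 = 3852 true growth laminae.
Specimen A: at 2 years per growth lamina, 3852 × 2 = 7704 years.
A: 170.4 mm over 7704 years gives 170.4 / 7704 ≈ 0.022 mm per year.
Specimen B: 2918 growth laminae at 2 years each span 2918 × 2 = 5836 years. Length of B = 0.022 × 5836 = 128.4 mm.

128.4 mm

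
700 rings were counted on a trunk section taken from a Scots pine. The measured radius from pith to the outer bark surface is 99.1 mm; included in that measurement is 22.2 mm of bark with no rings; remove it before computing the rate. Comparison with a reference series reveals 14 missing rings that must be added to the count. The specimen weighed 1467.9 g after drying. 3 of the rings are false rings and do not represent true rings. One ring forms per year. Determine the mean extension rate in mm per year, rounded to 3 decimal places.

0.108 mm per year

After corrections the count is 700 − 3 + 14 = 711 rings.
The growth record spans 99.1 − 22.2 = 76.9 mm.
76.9 mm over 711 years gives 76.9 / 711 ≈ 0.108 mm per year.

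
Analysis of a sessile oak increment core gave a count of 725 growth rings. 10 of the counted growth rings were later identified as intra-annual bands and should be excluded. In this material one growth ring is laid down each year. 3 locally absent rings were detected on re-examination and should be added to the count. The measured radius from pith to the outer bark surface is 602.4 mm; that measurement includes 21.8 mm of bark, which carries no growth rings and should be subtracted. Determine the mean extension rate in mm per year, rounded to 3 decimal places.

Adjusted count: 725 − 10 + 3 = 718 growth rings.
Net length = 602.4 − 21.8 = 580.6 mm.
580.6 mm over 718 years gives 580.6 / 718 ≈ 0.809 mm per year.

0.809 mm per year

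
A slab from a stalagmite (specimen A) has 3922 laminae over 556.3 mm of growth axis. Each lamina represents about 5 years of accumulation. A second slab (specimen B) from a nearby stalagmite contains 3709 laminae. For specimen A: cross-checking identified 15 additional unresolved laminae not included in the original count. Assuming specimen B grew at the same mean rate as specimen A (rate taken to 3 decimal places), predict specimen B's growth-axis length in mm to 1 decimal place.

519.3 mm

Specimen A: correcting the raw count gives 3922 + 15 = 3937 true laminae.
Specimen A: 3937 laminae at 5 years each span 3937 × 5 = 19685 years.
A: Mean rate = 556.3 mm / 19685 years ≈ 0.028 mm/yr.
Specimen B: at 5 years per lamina, 3709 × 5 = 18545 years. For B, 0.028 mm/year × 18545 years = 519.3 mm.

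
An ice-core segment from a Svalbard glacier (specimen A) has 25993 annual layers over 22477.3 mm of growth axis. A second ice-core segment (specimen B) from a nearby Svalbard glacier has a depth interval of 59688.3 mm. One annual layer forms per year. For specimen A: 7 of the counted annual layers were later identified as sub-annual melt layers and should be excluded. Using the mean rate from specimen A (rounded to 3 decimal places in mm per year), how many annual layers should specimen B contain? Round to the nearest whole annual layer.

Specimen A: correcting the raw count gives 25993 − 7 = 25986 true annual layers.
A: Extension rate ≈ 22477.3 / 25986 = 0.865 mm/yr.
For B, 59688.3 / 0.865 = 69003.82 years ≈ 69004 annual layers.

69004 annual layers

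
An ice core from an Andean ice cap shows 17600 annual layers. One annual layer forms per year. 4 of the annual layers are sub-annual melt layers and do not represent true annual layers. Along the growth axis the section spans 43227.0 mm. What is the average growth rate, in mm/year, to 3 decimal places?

After corrections the count is 17600 − 4 = 17596 annual layers.
43227.0 mm over 17596 years gives 43227.0 / 17596 ≈ 2.457 mm/year.

2.457 mm/year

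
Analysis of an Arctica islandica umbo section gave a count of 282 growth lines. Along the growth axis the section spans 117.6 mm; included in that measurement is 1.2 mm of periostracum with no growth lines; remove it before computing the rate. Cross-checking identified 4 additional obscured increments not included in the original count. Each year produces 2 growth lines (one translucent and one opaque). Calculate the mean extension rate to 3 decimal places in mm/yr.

True growth line count = 282 + 4 = 286.
Dividing by 2 growth lines per year: 286 / 2 = 143 years.
The growth record spans 117.6 − 1.2 = 116.4 mm.
Extension rate ≈ 116.4 / 143 = 0.814 mm/yr.

0.814 mm/yr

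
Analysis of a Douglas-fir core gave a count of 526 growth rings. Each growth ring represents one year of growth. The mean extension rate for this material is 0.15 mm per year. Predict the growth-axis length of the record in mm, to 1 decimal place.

78.9 mm

The record spans 526 years at 0.15 mm per year.
526 years at 0.15 mm/year gives 0.15 × 526 = 78.9 mm.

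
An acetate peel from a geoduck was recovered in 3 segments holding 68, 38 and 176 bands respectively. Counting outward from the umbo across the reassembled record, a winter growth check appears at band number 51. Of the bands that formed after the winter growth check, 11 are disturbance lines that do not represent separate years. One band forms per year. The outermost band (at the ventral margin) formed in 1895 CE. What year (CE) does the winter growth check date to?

1675 CE

Total bands = 68 + 38 + 176 = 282.
282 − 51 = 231 bands lie beyond the winter growth check toward the ventral margin.
231 − 11 false = 220 true bands after the winter growth check.
Counting back 220 years from 1895 CE places the winter growth check in 1895 − 220 = 1675 CE.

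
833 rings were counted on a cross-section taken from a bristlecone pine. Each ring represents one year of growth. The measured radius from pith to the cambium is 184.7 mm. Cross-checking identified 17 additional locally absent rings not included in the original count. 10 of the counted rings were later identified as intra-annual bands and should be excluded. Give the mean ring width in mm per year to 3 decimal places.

After corrections the count is 833 − 10 + 17 = 840 rings.
Mean rate = 184.7 mm / 840 years ≈ 0.220 mm per year.

0.220 mm per year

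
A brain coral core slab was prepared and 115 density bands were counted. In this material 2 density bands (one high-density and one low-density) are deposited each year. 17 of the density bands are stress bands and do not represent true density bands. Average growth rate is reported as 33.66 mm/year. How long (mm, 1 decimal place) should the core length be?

1649.3 mm

True density band count = 115 − 17 = 98.
98 density bands at 2 per year is 98 / 2 = 49 years.
Length ≈ 33.66 × 49 = 1649.3 mm.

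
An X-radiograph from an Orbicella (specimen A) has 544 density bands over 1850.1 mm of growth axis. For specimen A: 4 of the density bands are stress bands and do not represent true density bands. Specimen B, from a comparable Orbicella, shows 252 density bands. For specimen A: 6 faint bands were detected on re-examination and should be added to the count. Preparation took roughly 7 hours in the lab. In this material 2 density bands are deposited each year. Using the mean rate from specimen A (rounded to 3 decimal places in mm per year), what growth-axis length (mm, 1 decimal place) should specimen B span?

Specimen A: correcting the raw count gives 544 − 4 + 6 = 546 true density bands.
Specimen A: 546 density bands at 2 per year is 546 / 2 = 273 years.
A: 1850.1 mm over 273 years gives 1850.1 / 273 ≈ 6.777 mm per year.
Specimen B: 252 density bands at 2 per year is 252 / 2 = 126 years. Length of B = 6.777 × 126 = 853.9 mm.

853.9 mm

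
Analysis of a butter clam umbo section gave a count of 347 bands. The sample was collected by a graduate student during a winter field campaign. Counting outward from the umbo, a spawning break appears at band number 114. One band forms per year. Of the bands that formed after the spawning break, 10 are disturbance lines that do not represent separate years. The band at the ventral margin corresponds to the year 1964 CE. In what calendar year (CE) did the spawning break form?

1741 CE

The spawning break sits at band 114 from the umbo, so 347 − 114 = 233 bands formed after it.
233 − 10 false = 223 true bands after the spawning break.
Counting back 223 years from 1964 CE places the spawning break in 1964 − 223 = 1741 CE.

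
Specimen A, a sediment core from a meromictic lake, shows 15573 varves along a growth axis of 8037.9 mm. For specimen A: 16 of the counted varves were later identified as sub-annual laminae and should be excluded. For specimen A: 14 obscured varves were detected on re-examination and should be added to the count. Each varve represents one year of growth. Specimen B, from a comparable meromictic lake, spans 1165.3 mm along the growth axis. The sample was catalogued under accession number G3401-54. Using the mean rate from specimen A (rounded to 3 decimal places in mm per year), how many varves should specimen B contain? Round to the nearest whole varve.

Specimen A: correcting the raw count gives 15573 − 16 + 14 = 15571 true varves.
A: Mean rate = 8037.9 mm / 15571 years ≈ 0.516 mm per year.
B spans 1165.3 / 0.516 = 2258.33 years ≈ 2258 varves.

2258 varves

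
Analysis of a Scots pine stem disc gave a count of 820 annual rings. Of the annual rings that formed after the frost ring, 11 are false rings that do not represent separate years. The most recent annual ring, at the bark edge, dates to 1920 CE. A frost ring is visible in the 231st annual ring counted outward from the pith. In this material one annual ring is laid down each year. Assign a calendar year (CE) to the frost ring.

1342 CE

The frost ring sits at annual ring 231 from the pith, so 820 − 231 = 589 annual rings formed after it.
589 − 11 false = 578 true annual rings after the frost ring.
1920 − 578 = 1342 CE.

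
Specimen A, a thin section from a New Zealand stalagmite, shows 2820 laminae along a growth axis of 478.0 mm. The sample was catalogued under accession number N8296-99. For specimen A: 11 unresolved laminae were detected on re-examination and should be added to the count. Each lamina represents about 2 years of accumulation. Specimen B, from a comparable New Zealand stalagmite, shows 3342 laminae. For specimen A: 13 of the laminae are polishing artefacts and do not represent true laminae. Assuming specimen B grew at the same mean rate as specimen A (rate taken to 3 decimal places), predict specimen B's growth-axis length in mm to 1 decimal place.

Specimen A: correcting the raw count gives 2820 − 13 + 11 = 2818 true laminae.
Specimen A: 2818 laminae at 2 years each span 2818 × 2 = 5636 years.
A: Mean rate = 478.0 mm / 5636 years ≈ 0.085 mm/yr.
Specimen B: 3342 laminae at 2 years each span 3342 × 2 = 6684 years. For B, 0.085 mm/year × 6684 years = 568.1 mm.

568.1 mm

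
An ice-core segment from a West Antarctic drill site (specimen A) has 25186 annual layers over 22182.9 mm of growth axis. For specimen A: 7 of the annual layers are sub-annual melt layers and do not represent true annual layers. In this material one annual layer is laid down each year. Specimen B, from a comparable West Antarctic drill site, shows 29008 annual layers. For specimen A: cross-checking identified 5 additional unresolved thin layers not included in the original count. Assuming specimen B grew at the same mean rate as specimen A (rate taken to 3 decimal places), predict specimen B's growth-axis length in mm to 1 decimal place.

25556.0 mm

Specimen A: true annual layer count = 25186 − 7 + 5 = 25184.
A: Extension rate ≈ 22182.9 / 25184 = 0.881 mm/year.
Length of B = 0.881 × 29008 = 25556.0 mm.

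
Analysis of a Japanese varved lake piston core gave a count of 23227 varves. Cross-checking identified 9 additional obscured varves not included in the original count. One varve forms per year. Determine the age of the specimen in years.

True varve count = 23227 + 9 = 23236.
One varve per year makes the duration 23236 years.

23236 years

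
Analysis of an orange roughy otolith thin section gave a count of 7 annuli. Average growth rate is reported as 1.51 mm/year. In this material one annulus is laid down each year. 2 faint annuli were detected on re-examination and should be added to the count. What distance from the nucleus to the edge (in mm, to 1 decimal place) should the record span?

13.6 mm

Correcting the raw count gives 7 + 2 = 9 true annuli.
9 years at 1.51 mm/year gives 1.51 × 9 = 13.6 mm.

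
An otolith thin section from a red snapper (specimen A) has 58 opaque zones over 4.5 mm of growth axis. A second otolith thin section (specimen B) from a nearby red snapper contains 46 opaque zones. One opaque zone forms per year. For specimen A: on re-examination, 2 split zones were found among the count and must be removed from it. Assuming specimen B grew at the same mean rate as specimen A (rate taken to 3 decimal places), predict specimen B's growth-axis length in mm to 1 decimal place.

Specimen A: correcting the raw count gives 58 − 2 = 56 true opaque zones.
A: 4.5 mm over 56 years gives 4.5 / 56 ≈ 0.080 mm/year.
For B, 0.080 mm/year × 46 years = 3.7 mm.

3.7 mm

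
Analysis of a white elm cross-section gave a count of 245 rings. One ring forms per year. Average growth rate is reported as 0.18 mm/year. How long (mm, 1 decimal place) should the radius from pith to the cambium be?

245 years of growth are recorded.
245 years at 0.18 mm/year gives 0.18 × 245 = 44.1 mm.

44.1 mm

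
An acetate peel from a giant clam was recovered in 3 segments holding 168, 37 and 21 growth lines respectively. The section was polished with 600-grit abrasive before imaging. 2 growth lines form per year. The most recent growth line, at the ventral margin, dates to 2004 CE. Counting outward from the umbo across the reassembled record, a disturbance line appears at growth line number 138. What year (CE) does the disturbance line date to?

1960 CE

Total growth lines = 168 + 37 + 21 = 226.
The disturbance line sits at growth line 138 from the umbo, so 226 − 138 = 88 growth lines formed after it.
88 growth lines at 2 per year is 88 / 2 = 44 years.
The growth line at the ventral margin is 2004 CE, so the disturbance line dates to 2004 − 44 = 1960 CE.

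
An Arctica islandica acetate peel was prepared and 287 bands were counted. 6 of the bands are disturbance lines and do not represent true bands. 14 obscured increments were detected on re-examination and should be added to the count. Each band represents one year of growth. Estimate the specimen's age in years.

295 yr

Adjusted count: 287 − 6 + 14 = 295 bands.
One band per year makes the duration 295 years.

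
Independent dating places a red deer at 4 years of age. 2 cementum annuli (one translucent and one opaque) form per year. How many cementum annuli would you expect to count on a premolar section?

8 cementum annuli

4 years at 2 cementum annuli per year gives 4 × 2 = 8 cementum annuli.
So 8 cementum annuli should be present.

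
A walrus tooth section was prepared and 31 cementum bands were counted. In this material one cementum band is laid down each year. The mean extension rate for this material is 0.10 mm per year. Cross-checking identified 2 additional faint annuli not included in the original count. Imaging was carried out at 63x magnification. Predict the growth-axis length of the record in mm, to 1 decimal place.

True cementum band count = 31 + 2 = 33.
Predicted length = 0.10 mm/year × 33 years = 3.3 mm.

3.3 mm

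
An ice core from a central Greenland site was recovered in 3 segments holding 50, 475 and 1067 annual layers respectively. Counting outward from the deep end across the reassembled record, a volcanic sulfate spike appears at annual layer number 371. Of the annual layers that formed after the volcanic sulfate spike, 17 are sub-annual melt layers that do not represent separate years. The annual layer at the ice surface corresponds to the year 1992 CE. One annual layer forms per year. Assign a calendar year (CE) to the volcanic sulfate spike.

788 CE

Total annual layers = 50 + 475 + 1067 = 1592.
The volcanic sulfate spike sits at annual layer 371 from the deep end, so 1592 − 371 = 1221 annual layers formed after it.
1221 − 17 false = 1204 true annual layers after the volcanic sulfate spike.
The annual layer at the ice surface is 1992 CE, so the volcanic sulfate spike dates to 1992 − 1204 = 788 CE.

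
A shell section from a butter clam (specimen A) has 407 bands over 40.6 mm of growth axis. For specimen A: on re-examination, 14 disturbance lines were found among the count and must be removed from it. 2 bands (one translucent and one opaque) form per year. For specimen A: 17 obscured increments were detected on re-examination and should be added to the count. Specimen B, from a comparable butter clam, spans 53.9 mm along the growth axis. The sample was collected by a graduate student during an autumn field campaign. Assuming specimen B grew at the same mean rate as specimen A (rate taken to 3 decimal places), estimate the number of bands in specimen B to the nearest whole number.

Specimen A: true band count = 407 − 14 + 17 = 410.
Specimen A: 410 bands at 2 per year is 410 / 2 = 205 years.
A: Extension rate ≈ 40.6 / 205 = 0.198 mm/year.
B spans 53.9 / 0.198 = 272.22 years; at 2 bands per year that is 272.22 × 2 ≈ 544 bands.

544 bands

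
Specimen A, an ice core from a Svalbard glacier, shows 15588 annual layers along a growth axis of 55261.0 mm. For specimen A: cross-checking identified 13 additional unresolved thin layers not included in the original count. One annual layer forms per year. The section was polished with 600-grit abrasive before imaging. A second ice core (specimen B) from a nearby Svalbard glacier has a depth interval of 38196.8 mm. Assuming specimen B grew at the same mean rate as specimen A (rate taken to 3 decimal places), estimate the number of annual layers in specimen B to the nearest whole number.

10784 annual layers

Specimen A: true annual layer count = 15588 + 13 = 15601.
A: Extension rate ≈ 55261.0 / 15601 = 3.542 mm per year.
For B, 38196.8 / 3.542 = 10783.96 years ≈ 10784 annual layers.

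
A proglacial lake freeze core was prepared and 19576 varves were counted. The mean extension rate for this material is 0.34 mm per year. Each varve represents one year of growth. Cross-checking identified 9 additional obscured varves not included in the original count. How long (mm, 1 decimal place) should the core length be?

Adjusted count: 19576 + 9 = 19585 varves.
19585 years at 0.34 mm/year gives 0.34 × 19585 = 6658.9 mm.

6658.9 mm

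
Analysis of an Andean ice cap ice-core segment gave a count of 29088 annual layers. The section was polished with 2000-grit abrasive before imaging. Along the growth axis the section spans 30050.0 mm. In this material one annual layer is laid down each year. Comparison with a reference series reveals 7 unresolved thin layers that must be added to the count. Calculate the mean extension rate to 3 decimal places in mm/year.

True annual layer count = 29088 + 7 = 29095.
30050.0 mm over 29095 years gives 30050.0 / 29095 ≈ 1.033 mm/year.

1.033 mm/year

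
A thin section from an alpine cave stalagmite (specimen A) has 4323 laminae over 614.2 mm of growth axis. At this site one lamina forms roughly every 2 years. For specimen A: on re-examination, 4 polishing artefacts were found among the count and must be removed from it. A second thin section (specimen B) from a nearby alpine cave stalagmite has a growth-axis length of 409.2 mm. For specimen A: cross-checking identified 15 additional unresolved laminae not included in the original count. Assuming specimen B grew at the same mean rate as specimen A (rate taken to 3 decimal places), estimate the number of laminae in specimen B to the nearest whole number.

Specimen A: after corrections the count is 4323 − 4 + 15 = 4334 laminae.
Specimen A: multiplying by 2 years per lamina: 4334 × 2 = 8668 years.
A: 614.2 mm over 8668 years gives 614.2 / 8668 ≈ 0.071 mm per year.
Specimen B: 409.2 mm / 0.071 mm per year = 5763.38 years; at 2 years per lamina that is 5763.38 / 2 ≈ 2882 laminae.

2882 laminae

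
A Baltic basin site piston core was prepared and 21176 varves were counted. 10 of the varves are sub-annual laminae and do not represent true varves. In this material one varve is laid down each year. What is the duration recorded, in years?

After corrections the count is 21176 − 10 = 21166 varves.
At one varve per year, that is 21166 years.

21166 years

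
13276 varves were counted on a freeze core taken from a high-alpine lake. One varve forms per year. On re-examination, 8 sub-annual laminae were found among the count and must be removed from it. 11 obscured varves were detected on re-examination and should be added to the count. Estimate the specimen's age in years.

13279 years

True varve count = 13276 − 8 + 11 = 13279.
With a one-to-one varve periodicity this is 13279 years.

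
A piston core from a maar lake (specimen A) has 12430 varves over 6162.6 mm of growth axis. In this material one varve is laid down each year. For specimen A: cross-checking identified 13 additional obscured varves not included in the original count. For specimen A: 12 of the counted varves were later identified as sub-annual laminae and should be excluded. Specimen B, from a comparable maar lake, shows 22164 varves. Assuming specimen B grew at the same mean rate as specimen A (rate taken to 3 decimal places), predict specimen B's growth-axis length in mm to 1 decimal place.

10993.3 mm

Specimen A: adjusted count: 12430 − 12 + 13 = 12431 varves.
A: Mean rate = 6162.6 mm / 12431 years ≈ 0.496 mm/year.
Length of B = 0.496 × 22164 = 10993.3 mm.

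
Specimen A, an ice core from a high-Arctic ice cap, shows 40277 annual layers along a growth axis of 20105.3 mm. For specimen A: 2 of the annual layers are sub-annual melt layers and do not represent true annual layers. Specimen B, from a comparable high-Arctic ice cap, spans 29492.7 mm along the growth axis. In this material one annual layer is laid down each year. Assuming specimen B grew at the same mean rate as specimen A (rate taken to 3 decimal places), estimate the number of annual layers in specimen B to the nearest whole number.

59104 annual layers

Specimen A: adjusted count: 40277 − 2 = 40275 annual layers.
A: 20105.3 mm over 40275 years gives 20105.3 / 40275 ≈ 0.499 mm per year.
For B, 29492.7 / 0.499 = 59103.61 years ≈ 59104 annual layers.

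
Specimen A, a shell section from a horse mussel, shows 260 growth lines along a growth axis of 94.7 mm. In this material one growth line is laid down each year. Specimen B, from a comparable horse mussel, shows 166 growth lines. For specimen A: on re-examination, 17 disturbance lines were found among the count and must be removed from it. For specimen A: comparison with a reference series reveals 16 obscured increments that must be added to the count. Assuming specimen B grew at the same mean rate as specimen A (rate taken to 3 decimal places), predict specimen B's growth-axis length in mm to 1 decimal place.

60.8 mm

Specimen A: correcting the raw count gives 260 − 17 + 16 = 259 true growth lines.
A: Mean rate = 94.7 mm / 259 years ≈ 0.366 mm per year.
B's length ≈ 0.366 × 166 = 60.8 mm.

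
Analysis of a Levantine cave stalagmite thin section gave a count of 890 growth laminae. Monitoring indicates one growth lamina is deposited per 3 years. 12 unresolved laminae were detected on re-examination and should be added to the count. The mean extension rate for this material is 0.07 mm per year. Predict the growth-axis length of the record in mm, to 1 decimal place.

189.4 mm

True growth lamina count = 890 + 12 = 902.
902 growth laminae at 3 years each span 902 × 3 = 2706 years.
Length ≈ 0.07 × 2706 = 189.4 mm.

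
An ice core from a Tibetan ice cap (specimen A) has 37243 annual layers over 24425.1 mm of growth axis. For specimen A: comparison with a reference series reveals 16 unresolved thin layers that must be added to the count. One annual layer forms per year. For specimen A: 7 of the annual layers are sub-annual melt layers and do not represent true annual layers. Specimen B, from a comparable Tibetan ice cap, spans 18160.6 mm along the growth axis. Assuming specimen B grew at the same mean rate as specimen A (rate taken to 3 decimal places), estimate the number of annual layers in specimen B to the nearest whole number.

27684 annual layers

Specimen A: after corrections the count is 37243 − 7 + 16 = 37252 annual layers.
A: 24425.1 mm over 37252 years gives 24425.1 / 37252 ≈ 0.656 mm per year.
Specimen B: 18160.6 mm / 0.656 mm per year = 27683.84 years ≈ 27684 annual layers.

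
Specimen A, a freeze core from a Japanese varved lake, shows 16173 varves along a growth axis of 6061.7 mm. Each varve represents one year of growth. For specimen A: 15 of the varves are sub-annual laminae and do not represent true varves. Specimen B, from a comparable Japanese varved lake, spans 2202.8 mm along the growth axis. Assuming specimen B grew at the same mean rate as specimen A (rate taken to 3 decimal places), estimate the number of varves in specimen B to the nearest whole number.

Specimen A: correcting the raw count gives 16173 − 15 = 16158 true varves.
A: Extension rate ≈ 6061.7 / 16158 = 0.375 mm/yr.
Specimen B: 2202.8 mm / 0.375 mm per year = 5874.13 years ≈ 5874 varves.

5874 varves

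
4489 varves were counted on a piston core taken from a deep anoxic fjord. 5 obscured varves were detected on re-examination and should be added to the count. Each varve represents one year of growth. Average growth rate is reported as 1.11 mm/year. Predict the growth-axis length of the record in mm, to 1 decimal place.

4988.3 mm

After corrections the count is 4489 + 5 = 4494 varves.
4494 years at 1.11 mm/year gives 1.11 × 4494 = 4988.3 mm.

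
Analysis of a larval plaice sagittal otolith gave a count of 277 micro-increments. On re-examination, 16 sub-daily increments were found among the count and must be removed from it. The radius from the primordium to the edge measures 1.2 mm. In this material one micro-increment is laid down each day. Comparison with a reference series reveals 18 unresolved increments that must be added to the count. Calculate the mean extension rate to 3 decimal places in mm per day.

True micro-increment count = 277 − 16 + 18 = 279.
Mean rate = 1.2 mm / 279 days ≈ 0.004 mm per day.

0.004 mm per day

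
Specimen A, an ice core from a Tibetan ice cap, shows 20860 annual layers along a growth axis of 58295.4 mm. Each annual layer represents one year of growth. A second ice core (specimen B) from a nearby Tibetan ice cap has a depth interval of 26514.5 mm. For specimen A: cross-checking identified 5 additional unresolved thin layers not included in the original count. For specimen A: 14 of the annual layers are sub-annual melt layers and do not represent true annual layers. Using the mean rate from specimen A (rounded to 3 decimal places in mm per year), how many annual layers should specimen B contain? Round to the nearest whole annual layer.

Specimen A: correcting the raw count gives 20860 − 14 + 5 = 20851 true annual layers.
A: Mean rate = 58295.4 mm / 20851 years ≈ 2.796 mm/yr.
B spans 26514.5 / 2.796 = 9483.01 years ≈ 9483 annual layers.

9483 annual layers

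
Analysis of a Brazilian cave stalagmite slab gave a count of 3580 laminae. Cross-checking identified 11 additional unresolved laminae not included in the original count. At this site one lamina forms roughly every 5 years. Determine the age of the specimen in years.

True lamina count = 3580 + 11 = 3591.
Multiplying by 5 years per lamina: 3591 × 5 = 17955 years.

17955 years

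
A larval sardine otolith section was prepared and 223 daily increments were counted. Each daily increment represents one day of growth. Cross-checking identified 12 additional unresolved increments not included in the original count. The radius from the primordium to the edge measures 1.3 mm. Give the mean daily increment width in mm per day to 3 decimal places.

0.006 mm per day

Adjusted count: 223 + 12 = 235 daily increments.
Extension rate ≈ 1.3 / 235 = 0.006 mm per day.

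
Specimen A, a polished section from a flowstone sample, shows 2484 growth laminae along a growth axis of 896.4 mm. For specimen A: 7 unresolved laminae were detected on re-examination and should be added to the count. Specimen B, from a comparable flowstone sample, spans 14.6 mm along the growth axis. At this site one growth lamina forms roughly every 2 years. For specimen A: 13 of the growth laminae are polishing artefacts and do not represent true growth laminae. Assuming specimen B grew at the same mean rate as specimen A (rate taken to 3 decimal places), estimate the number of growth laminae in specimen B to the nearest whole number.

40 growth laminae

Specimen A: after corrections the count is 2484 − 13 + 7 = 2478 growth laminae.
Specimen A: at 2 years per growth lamina, 2478 × 2 = 4956 years.
A: Extension rate ≈ 896.4 / 4956 = 0.181 mm per year.
Specimen B: 14.6 mm / 0.181 mm per year = 80.66 years; at 2 years per growth lamina that is 80.66 / 2 ≈ 40 growth laminae.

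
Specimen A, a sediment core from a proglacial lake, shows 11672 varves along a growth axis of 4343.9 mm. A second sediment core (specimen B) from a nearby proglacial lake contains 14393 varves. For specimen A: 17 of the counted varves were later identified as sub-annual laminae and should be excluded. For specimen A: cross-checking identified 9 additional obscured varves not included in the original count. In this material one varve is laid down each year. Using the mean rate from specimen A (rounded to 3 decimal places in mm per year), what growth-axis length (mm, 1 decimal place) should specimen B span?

5354.2 mm

Specimen A: true varve count = 11672 − 17 + 9 = 11664.
A: Mean rate = 4343.9 mm / 11664 years ≈ 0.372 mm/yr.
B's length ≈ 0.372 × 14393 = 5354.2 mm.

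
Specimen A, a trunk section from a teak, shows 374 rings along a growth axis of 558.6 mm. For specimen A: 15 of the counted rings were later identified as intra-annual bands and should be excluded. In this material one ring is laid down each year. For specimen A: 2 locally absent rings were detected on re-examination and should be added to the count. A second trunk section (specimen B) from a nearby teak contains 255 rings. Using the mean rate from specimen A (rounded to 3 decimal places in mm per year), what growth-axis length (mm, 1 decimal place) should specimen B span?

Specimen A: correcting the raw count gives 374 − 15 + 2 = 361 true rings.
A: Extension rate ≈ 558.6 / 361 = 1.547 mm per year.
B's length ≈ 1.547 × 255 = 394.5 mm.

394.5 mm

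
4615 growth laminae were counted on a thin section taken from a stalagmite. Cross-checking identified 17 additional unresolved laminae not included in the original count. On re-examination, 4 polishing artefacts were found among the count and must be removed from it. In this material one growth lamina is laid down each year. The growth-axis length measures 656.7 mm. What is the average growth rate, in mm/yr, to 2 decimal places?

0.14 mm/yr

Adjusted count: 4615 − 4 + 17 = 4628 growth laminae.
656.7 mm over 4628 years gives 656.7 / 4628 ≈ 0.14 mm/yr.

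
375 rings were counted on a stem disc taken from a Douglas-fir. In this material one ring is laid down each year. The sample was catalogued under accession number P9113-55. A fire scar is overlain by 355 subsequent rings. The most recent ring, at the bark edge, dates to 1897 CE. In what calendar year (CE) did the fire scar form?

1542 CE

There are 355 rings younger than the fire scar.
1897 − 355 = 1542 CE.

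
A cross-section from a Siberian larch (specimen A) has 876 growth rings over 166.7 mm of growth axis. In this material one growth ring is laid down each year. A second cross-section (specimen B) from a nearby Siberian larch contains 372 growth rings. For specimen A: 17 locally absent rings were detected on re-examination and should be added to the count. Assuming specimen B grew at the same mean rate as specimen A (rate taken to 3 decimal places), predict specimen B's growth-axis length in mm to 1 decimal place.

Specimen A: adjusted count: 876 + 17 = 893 growth rings.
A: 166.7 mm over 893 years gives 166.7 / 893 ≈ 0.187 mm/year.
Length of B = 0.187 × 372 = 69.6 mm.

69.6 mm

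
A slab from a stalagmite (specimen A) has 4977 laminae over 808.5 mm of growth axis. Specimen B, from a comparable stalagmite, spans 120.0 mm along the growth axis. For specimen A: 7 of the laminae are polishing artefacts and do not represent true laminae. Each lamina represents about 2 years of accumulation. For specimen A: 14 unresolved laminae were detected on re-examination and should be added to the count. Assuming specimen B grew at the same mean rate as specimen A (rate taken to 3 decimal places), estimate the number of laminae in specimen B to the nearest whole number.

741 laminae

Specimen A: adjusted count: 4977 − 7 + 14 = 4984 laminae.
Specimen A: at 2 years per lamina, 4984 × 2 = 9968 years.
A: 808.5 mm over 9968 years gives 808.5 / 9968 ≈ 0.081 mm per year.
Specimen B: 120.0 mm / 0.081 mm per year = 1481.48 years; at 2 years per lamina that is 1481.48 / 2 ≈ 741 laminae.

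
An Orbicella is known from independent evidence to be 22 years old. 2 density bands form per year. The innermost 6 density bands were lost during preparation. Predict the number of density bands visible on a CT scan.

With 2 density bands per year, 22 years would produce 22 × 2 = 44 density bands.
44 − 6 missed = 38 density bands expected in the prepared section.

38 density bands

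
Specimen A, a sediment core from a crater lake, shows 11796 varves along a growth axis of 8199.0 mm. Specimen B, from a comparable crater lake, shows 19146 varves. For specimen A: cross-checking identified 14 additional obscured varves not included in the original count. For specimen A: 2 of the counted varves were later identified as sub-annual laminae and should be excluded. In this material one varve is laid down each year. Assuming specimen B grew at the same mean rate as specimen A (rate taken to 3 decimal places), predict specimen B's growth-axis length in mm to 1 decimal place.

Specimen A: adjusted count: 11796 − 2 + 14 = 11808 varves.
A: Extension rate ≈ 8199.0 / 11808 = 0.694 mm per year.
For B, 0.694 mm/year × 19146 years = 13287.3 mm.

13287.3 mm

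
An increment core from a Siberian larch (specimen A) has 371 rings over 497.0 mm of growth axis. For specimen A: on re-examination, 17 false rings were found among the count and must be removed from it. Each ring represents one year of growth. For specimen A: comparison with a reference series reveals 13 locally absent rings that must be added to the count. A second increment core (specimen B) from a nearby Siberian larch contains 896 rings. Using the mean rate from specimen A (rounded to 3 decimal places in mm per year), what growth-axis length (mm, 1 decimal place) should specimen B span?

1213.2 mm

Specimen A: true ring count = 371 − 17 + 13 = 367.
A: 497.0 mm over 367 years gives 497.0 / 367 ≈ 1.354 mm per year.
B's length ≈ 1.354 × 896 = 1213.2 mm.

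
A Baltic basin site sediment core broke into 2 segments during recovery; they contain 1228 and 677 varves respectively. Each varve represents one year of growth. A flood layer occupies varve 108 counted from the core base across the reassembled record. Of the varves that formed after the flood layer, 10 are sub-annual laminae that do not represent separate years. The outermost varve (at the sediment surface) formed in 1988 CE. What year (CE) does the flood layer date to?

201 CE

Total varves = 1228 + 677 = 1905.
The flood layer sits at varve 108 from the core base, so 1905 − 108 = 1797 varves formed after it.
Excluding 10 false varves: 1797 − 10 = 1787.
The varve at the sediment surface is 1988 CE, so the flood layer dates to 1988 − 1787 = 201 CE.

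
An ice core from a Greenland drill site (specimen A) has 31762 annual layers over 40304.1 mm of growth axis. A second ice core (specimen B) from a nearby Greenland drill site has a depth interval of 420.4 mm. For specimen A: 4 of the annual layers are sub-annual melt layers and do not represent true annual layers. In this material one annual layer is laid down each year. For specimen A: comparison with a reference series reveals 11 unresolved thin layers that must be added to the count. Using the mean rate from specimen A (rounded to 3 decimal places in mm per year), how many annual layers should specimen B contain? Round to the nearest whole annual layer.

331 annual layers

Specimen A: adjusted count: 31762 − 4 + 11 = 31769 annual layers.
A: Mean rate = 40304.1 mm / 31769 years ≈ 1.269 mm/year.
B spans 420.4 / 1.269 = 331.28 years ≈ 331 annual layers.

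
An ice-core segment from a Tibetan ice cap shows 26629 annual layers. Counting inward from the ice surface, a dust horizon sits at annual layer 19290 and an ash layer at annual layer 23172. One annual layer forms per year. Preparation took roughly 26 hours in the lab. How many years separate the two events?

The two markers are separated by 23172 − 19290 = 3882 annual layers.
One annual layer per year makes the interval 3882 years.

3882 years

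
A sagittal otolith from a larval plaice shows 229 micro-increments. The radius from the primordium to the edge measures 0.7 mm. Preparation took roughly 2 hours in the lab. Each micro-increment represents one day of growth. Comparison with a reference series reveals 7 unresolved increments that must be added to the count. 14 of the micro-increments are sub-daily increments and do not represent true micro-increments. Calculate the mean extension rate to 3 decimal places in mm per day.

Adjusted count: 229 − 14 + 7 = 222 micro-increments.
Extension rate ≈ 0.7 / 222 = 0.003 mm per day.

0.003 mm per day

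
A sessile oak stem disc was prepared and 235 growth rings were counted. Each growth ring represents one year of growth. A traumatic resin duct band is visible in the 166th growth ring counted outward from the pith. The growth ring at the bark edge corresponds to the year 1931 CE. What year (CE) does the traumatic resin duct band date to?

1862 CE

Between growth ring 166 and the bark edge there are 235 − 166 = 69 growth rings.
The growth ring at the bark edge is 1931 CE, so the traumatic resin duct band dates to 1931 − 69 = 1862 CE.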